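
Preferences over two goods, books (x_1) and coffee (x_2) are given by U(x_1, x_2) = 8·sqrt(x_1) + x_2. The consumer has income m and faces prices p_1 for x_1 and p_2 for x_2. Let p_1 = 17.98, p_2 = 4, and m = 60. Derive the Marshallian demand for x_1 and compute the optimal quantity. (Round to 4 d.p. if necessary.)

x_1* = 0.7919

Utility is quasi-linear in x_2; the FOC for x_1 is 4/√x_1 = p_1/p_2.
Solve: √x_1 = 4·p_2/p_1, so x_1*(p_1,p_2) = (4·p_2/p_1)², and x_2* = (m − p_1·x_1*)/p_2.
Plugging in: x_1* = (4·4/17.98)² = 0.7919.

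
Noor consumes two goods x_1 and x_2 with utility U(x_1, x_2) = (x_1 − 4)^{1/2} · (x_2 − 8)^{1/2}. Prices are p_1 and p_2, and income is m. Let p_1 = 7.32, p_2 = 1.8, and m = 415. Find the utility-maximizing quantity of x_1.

x_1* = 29.3634

This is Cobb-Douglas in (x_1−4, x_2−8): tangency gives 0.5·p_2·(x_2−8) = 0.5·p_1·(x_1−4).
After buying the subsistence bundle (4, 8), a share 0.5 of the remaining income goes to x_1: x_1* = 4 + 0.5·(m − 4p_1 − 8p_2)/p_1.
Discretionary income = 415 − 4·7.32 − 8·1.8 = 371.32; x_1* = 4 + 0.5·371.32/7.32 = 29.3634.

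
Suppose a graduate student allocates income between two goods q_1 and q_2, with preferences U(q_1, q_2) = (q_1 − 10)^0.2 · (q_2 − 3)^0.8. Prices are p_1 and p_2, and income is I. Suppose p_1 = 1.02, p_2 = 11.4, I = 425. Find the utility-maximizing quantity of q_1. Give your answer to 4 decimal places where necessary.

q_1* = 84.6275

Let q_1' = q_1−10, q_2' = q_2−3. MRS = (1/4)·q_2'/q_1' = p_1/p_2.
After buying the subsistence bundle (10, 3), a share 0.2 of the remaining income goes to q_1: q_1* = 10 + 0.2·(I − 10p_1 − 3p_2)/p_1.
Discretionary income = 425 − 10·1.02 − 3·11.4 = 380.6; q_1* = 10 + 0.2·380.6/1.02 = 84.6275.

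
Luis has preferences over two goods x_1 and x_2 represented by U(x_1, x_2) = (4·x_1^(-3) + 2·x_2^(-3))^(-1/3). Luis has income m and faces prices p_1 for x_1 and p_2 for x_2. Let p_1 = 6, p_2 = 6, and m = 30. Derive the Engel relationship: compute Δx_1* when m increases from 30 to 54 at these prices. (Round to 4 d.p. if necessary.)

MRS = MU_x_1/MU_x_2 = 2·(x_2/x_1)^(4). Set equal to p_1/p_2.
Solve for the ratio: x_2/x_1 = [(1/2)·p_1/p_2]^(0.25).
With the ratio pinned down, the budget gives x_1* = m/(p_1 + p_2·(x_2/x_1)) and x_2* = (x_2/x_1)·x_1*.
Numerically x_2/x_1 = 0.840896, so x_1* = 30/(6 + 6·0.840896) = 2.7161.
At m' = 54: x_1* = 4.8889. Change: 4.8889 − 2.7161 = 2.1729.

Δx_1* = 2.1729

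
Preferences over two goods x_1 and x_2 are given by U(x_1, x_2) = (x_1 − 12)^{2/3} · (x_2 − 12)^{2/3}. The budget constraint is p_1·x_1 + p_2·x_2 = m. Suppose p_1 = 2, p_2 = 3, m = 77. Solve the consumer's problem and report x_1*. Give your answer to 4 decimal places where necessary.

x_1* = 16.25

After buying the subsistence bundle (12, 12), a share 0.5 of the remaining income goes to x_1: x_1* = 12 + 0.5·(m − 12p_1 − 12p_2)/p_1.
Discretionary income = 77 − 12·2 − 12·3 = 17; x_1* = 12 + 0.5·17/2 = 16.25.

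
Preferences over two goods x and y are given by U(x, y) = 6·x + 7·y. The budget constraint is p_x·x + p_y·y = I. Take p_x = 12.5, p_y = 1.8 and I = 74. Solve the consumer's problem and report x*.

x* = 0

Linear utility — the consumer picks whichever good has higher MU/price: 6/12.5 = 0.48 vs 7/1.8 = 3.8889.
y gives more utility per dollar, so spend all income on y: y* = I/p_y, x* = 0.
Numerically: x* = 0, y* = 41.1111.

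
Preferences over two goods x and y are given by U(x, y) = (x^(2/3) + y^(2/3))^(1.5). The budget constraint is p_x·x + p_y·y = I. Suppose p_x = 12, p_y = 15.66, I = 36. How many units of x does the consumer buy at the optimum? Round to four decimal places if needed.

MRS = MU_x/MU_y = (y/x)^(1/3). Set equal to p_x/p_y.
Solve for the ratio: y/x = [p_x/p_y]^(3).
With the ratio pinned down, the budget gives x* = I/(p_x + p_y·(y/x)) and y* = (y/x)·x*.
Numerically y/x = 0.449954, so x* = 36/(12 + 15.66·0.449954) = 1.8901.

x* = 1.8901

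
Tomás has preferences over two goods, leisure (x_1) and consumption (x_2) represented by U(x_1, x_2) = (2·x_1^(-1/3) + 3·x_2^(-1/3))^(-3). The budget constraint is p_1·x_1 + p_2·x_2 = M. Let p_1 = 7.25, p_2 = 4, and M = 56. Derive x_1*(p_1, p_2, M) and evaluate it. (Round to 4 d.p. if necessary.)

Numerically x_2/x_1 = 2.117273, so x_1* = 56/(7.25 + 4·2.117273) = 3.5625.

x_1* = 3.5625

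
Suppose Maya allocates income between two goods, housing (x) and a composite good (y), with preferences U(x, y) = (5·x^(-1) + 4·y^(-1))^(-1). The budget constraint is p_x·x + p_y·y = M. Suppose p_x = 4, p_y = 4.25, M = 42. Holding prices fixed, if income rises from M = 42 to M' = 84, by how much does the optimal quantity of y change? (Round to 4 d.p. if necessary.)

MU_x ∝ 5·x^(-2), MU_y ∝ 4·y^(-2), so MRS = (5/4)·(y/x)^(2) = p_x/p_y.
Solve for the ratio: y/x = [(4/5)·p_x/p_y]^(0.5).
Substitute y = (y/x)·x into the budget: x* = M/(p_x + p_y·(y/x)).
Numerically y/x = 0.867722, so x* = 42/(4 + 4.25·0.867722) = 5.4632 and y* = 0.867722·5.4632 = 4.7405.
At M' = 84: y* = 9.4811. Change: 9.4811 − 4.7405 = 4.7405.

Δy* = 4.7405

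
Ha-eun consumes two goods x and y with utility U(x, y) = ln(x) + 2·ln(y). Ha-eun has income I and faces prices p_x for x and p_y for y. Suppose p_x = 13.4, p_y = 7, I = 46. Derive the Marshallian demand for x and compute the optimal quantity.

Tangency: MRS = (1/2)·y/x = p_x/p_y.
Rearranging, p_y·y = 2·p_x·x. Substituting into the budget gives p_x·x·(1 + 2) = I.
Demand: x*(p_x,p_y,I) = 1/3·I/p_x and y* = 2/3·I/p_y.
At p_x=13.4, p_y=7, I=46: x* = 1/3·46/13.4 = 1.1443.

x* = 1.1443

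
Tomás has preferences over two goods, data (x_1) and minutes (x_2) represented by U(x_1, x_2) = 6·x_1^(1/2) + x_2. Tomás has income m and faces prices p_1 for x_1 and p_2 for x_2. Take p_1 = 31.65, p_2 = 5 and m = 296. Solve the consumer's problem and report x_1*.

Set MRS = p_1/p_2: 3·x_1^(−1/2) = p_1/p_2.
Solve: √x_1 = 3·p_2/p_1, so x_1*(p_1,p_2) = (3·p_2/p_1)², and x_2* = (m − p_1·x_1*)/p_2.
Plugging in: x_1* = (3·5/31.65)² = 0.2246.

x_1* = 0.2246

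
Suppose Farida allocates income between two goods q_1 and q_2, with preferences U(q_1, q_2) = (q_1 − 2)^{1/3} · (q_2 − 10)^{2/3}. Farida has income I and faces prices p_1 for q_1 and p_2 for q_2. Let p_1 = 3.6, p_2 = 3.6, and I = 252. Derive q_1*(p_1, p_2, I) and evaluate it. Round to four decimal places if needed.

q_1* = 21.3333

MRS = (1/2)·(q_2−10)/(q_1−2). Tangency with p_1/p_2 gives q_2−10 = 2·(p_1/p_2)·(q_1−2).
Substituting into the budget: q_1* = 2 + 1/3·(I − 2·p_1 − 10·p_2)/p_1, and q_2* = 10 + 2/3·(…)/p_2.
Discretionary income = 252 − 2·3.6 − 10·3.6 = 208.8; q_1* = 2 + 1/3·208.8/3.6 = 21.3333.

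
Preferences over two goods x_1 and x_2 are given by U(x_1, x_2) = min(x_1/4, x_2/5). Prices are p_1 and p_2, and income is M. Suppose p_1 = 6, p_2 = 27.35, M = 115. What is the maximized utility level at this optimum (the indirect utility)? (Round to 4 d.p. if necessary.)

With perfect complements, no substitution: consume in ratio x_1:x_2 = 4:5.
Budget: p_1·x_1 + p_2·(5/4)·x_1 = M, so (4·p_1 + 5·p_2)·x_1 = 4·M.
Demand: x_1*(p_1,p_2,M) = 4·M/(4·p_1 + 5·p_2), x_2* = 5·M/(4·p_1 + 5·p_2).
Here 4·6 + 5·27.35 = 160.75, giving x_1* = 2.8616 and x_2* = 3.577.
Utility at the optimum: U(2.8616, 3.577) = 0.7154.

V = 0.7154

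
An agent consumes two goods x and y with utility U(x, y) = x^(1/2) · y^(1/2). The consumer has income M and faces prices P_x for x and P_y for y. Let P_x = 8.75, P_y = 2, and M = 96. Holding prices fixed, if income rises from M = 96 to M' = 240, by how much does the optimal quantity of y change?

The MRS is y/x. Set MRS = P_x/P_y.
Rearranging, P_y·y = P_x·x. Substituting into the budget gives P_x·x·(1 + 1) = M.
Demand: x*(P_x,P_y,M) = 0.5·M/P_x and y* = 0.5·M/P_y.
At P_x=8.75, P_y=2, M=96: y* = 0.5·96/2 = 24.
At M' = 240: y* = 60. Change: 60 − 24 = 36.

Δy* = 36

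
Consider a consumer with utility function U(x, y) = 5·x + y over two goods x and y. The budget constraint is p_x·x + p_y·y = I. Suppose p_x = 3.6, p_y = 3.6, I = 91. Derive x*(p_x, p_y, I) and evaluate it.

x gives more utility per dollar, so spend all income on x: x* = I/p_x, y* = 0.
Numerically: x* = 25.2778, y* = 0.

x* = 25.2778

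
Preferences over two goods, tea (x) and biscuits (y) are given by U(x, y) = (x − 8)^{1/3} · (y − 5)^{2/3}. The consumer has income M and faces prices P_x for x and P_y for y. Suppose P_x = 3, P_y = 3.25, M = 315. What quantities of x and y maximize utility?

x* = 38.5278, y* = 61.359

This is Cobb-Douglas in (x−8, y−5): tangency gives 1/3·P_y·(y−5) = 2/3·P_x·(x−8).
After buying the subsistence bundle (8, 5), a share 1/3 of the remaining income goes to x: x* = 8 + 1/3·(M − 8P_x − 5P_y)/P_x.
Discretionary income = 315 − 8·3 − 5·3.25 = 274.75; x* = 8 + 1/3·274.75/3 = 38.5278; y* = 5 + 2/3·274.75/3.25 = 61.359.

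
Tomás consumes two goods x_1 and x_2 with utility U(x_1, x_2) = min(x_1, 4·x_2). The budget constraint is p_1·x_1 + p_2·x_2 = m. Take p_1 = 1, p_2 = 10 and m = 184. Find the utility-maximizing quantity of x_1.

x_1* = 52.5714

With perfect complements, no substitution: consume in ratio x_1:x_2 = 4:1.
Budget: p_1·x_1 + p_2·(1/4)·x_1 = m, so (4·p_1 + p_2)·x_1 = 4·m.
Demand: x_1*(p_1,p_2,m) = 4·m/(4·p_1 + p_2), x_2* = m/(4·p_1 + p_2).
Here 4·1 + 10 = 14, giving x_1* = 52.5714.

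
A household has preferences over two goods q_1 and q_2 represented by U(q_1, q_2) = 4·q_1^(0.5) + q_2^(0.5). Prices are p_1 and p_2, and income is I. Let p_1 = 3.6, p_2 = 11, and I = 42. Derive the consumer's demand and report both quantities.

q_1* = 11.4328, q_2* = 0.0765

MU_q_1 ∝ 4·q_1^(-0.5), MU_q_2 ∝ q_2^(-0.5), so MRS = 4·(q_2/q_1)^(0.5) = p_1/p_2.
Solve for the ratio: q_2/q_1 = [(1/4)·p_1/p_2]^(2).
Substitute q_2 = (q_2/q_1)·q_1 into the budget: q_1* = I/(p_1 + p_2·(q_2/q_1)).
Numerically q_2/q_1 = 0.006694, so q_1* = 42/(3.6 + 11·0.006694) = 11.4328 and q_2* = 0.006694·11.4328 = 0.0765.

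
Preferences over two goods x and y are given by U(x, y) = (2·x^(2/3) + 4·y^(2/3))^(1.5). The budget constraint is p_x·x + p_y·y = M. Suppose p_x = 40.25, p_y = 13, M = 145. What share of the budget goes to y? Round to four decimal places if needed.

share on y = 0.9871

With the ratio pinned down, the budget gives x* = M/(p_x + p_y·(y/x)) and y* = (y/x)·x*.
Numerically y/x = 237.442023, so x* = 145/(40.25 + 13·237.442023) = 0.0464 and y* = 237.442023·0.0464 = 11.0103.
Expenditure on y: 13·11.0103 = 143.1336; share = 0.9871.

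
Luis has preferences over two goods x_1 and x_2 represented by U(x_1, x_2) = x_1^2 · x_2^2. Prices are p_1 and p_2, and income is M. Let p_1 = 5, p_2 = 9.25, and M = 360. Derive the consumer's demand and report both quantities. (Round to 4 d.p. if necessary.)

x_1* = 36, x_2* = 19.4595

MU_x_1/MU_x_2 = (2·x_2)/(2·x_1); tangency sets this equal to p_1/p_2.
Rearranging, p_2·x_2 = p_1·x_1. Substituting into the budget gives p_1·x_1·(1 + 1) = M.
Demand: x_1*(p_1,p_2,M) = 0.5·M/p_1 and x_2* = 0.5·M/p_2.
At p_1=5, p_2=9.25, M=360: x_1* = 0.5·360/5 = 36, x_2* = 19.4595.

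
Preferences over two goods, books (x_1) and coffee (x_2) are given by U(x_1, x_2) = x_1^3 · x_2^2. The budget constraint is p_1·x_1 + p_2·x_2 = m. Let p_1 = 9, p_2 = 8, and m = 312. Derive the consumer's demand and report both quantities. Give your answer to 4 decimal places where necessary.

x_1* = 20.8, x_2* = 15.6

The MRS is (3/2)·x_2/x_1. Set MRS = p_1/p_2.
Rearranging, p_2·x_2 = (2/3)·p_1·x_1. Substituting into the budget gives p_1·x_1·(1 + (2/3)) = m.
Demand: x_1*(p_1,p_2,m) = 0.6·m/p_1 and x_2* = 0.4·m/p_2.
At p_1=9, p_2=8, m=312: x_1* = 0.6·312/9 = 20.8, x_2* = 15.6.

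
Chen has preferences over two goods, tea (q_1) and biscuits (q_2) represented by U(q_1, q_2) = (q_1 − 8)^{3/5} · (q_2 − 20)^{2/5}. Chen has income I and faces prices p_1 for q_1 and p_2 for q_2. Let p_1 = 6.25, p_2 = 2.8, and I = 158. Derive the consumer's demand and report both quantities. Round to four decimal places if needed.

MRS = (3/2)·(q_2−20)/(q_1−8). Tangency with p_1/p_2 gives q_2−20 = (2/3)·(p_1/p_2)·(q_1−8).
After buying the subsistence bundle (8, 20), a share 0.6 of the remaining income goes to q_1: q_1* = 8 + 0.6·(I − 8p_1 − 20p_2)/p_1.
Discretionary income = 158 − 8·6.25 − 20·2.8 = 52; q_1* = 8 + 0.6·52/6.25 = 12.992; q_2* = 20 + 0.4·52/2.8 = 27.4286.

q_1* = 12.992, q_2* = 27.4286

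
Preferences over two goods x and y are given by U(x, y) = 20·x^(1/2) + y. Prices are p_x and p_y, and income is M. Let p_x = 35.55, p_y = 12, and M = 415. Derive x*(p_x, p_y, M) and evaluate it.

MU_x = 10/√x, MU_y = 1. Tangency: 10/√x = p_x/p_y.
Thus x* = (10·p_y/p_x)² — independent of M — with the rest of income spent on y.
Plugging in: x* = (10·12/35.55)² = 11.3942.

x* = 11.3942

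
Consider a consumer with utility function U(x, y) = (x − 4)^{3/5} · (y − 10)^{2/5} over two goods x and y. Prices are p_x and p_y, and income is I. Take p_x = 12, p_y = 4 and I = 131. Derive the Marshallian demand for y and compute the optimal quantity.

y* = 14.3

MRS = (3/2)·(y−10)/(x−4). Tangency with p_x/p_y gives y−10 = (2/3)·(p_x/p_y)·(x−4).
After buying the subsistence bundle (4, 10), a share 0.6 of the remaining income goes to x: x* = 4 + 0.6·(I − 4p_x − 10p_y)/p_x.
Discretionary income = 131 − 4·12 − 10·4 = 43; y* = 10 + 0.4·43/4 = 14.3.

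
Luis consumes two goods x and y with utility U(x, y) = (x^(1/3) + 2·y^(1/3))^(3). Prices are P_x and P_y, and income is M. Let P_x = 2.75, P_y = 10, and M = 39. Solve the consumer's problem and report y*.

With the ratio pinned down, the budget gives x* = M/(P_x + P_y·(y/x)) and y* = (y/x)·x*.
Numerically y/x = 0.407891, so x* = 39/(2.75 + 10·0.407891) = 5.711 and y* = 0.407891·5.711 = 2.3295.

y* = 2.3295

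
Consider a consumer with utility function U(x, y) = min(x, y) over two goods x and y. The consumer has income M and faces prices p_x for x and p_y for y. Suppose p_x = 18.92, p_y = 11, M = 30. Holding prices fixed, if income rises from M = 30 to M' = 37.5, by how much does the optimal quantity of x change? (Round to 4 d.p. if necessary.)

Δx* = 0.2507

Leontief preferences: the optimum is at the kink where x/1 = y/1, i.e. y = x.
Budget: p_x·x + p_y·x = M, so (p_x + p_y)·x = M.
Demand: x*(p_x,p_y,M) = M/(p_x + p_y), y* = M/(p_x + p_y).
Here 18.92 + 11 = 29.92, giving x* = 1.0027.
At M' = 37.5: x* = 1.2533. Change: 1.2533 − 1.0027 = 0.2507.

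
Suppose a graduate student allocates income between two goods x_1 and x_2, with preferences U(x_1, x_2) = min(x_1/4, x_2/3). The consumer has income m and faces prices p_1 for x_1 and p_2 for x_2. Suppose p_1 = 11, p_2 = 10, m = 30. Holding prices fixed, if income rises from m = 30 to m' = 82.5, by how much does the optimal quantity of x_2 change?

Demand: x_1*(p_1,p_2,m) = 4·m/(4·p_1 + 3·p_2), x_2* = 3·m/(4·p_1 + 3·p_2).
Here 4·11 + 3·10 = 74, giving x_2* = 1.2162.
At m' = 82.5: x_2* = 3.3446. Change: 3.3446 − 1.2162 = 2.1284.

Δx_2* = 2.1284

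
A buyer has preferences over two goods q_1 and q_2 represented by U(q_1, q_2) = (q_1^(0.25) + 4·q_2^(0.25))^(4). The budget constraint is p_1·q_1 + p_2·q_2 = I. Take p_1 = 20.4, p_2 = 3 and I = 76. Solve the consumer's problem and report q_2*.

MRS = MU_q_1/MU_q_2 = (1/4)·(q_2/q_1)^(0.75). Set equal to p_1/p_2.
Hence q_2/q_1 = (4·p_1/p_2)^(1/(0.75)), i.e. raised to the 4/3 power.
With the ratio pinned down, the budget gives q_1* = I/(p_1 + p_2·(q_2/q_1)) and q_2* = (q_2/q_1)·q_1*.
Numerically q_2/q_1 = 81.800986, so q_1* = 76/(20.4 + 3·81.800986) = 0.2859 and q_2* = 81.800986·0.2859 = 23.389.

q_2* = 23.389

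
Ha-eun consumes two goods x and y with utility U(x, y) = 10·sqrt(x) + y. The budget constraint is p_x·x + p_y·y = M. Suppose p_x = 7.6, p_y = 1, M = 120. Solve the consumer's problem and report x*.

Solve: √x = 5·p_y/p_x, so x*(p_x,p_y) = (5·p_y/p_x)², and y* = (M − p_x·x*)/p_y.
Plugging in: x* = (5·1/7.6)² = 0.4328.

x* = 0.4328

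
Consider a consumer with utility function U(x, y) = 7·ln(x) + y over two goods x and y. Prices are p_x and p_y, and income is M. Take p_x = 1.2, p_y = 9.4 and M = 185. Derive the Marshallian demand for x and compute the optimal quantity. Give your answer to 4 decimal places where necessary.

x* = 54.8333

MU_x = 7/x, MU_y = 1. Tangency: 7/x = p_x/p_y.
So x*(p_x,p_y) = 7·p_y/p_x, independent of income; and y* = (M − 7·p_y)/p_y.
At the given prices: x* = 7·9.4/1.2 = 54.8333.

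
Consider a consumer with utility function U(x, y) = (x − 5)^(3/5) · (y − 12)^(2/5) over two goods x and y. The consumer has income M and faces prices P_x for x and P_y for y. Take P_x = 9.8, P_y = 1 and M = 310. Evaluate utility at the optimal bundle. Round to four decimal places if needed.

Let x' = x−5, y' = y−12. MRS = (3/2)·y'/x' = P_x/P_y.
After buying the subsistence bundle (5, 12), a share 0.6 of the remaining income goes to x: x* = 5 + 0.6·(M − 5P_x − 12P_y)/P_x.
Discretionary income = 310 − 5·9.8 − 12·1 = 249; x* = 5 + 0.6·249/9.8 = 20.2449; y* = 12 + 0.4·249/1 = 111.6.
Utility at the optimum: U(20.2449, 111.6) = 32.2982.

V = 32.2982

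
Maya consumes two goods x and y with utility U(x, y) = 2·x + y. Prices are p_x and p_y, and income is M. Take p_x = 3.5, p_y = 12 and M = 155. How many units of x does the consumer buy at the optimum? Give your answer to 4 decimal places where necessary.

x* = 44.2857

Perfect substitutes: compare marginal utility per dollar. 2/p_x vs 1/p_y → 0.5714 vs 0.0833.
x gives more utility per dollar, so spend all income on x: x* = M/p_x, y* = 0.
Numerically: x* = 44.2857, y* = 0.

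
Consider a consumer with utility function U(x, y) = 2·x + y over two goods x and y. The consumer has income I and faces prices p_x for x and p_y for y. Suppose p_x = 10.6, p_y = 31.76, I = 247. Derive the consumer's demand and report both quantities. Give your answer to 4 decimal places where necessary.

x* = 23.3019, y* = 0

x gives more utility per dollar, so spend all income on x: x* = I/p_x, y* = 0.
Numerically: x* = 23.3019, y* = 0.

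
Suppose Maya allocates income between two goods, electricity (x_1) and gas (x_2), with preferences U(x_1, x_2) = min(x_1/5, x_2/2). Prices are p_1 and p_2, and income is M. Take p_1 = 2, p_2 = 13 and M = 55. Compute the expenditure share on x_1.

share on x_1 = 0.2778

Leontief preferences: the optimum is at the kink where x_1/5 = x_2/2, i.e. x_2 = (2/5)·x_1.
Budget: p_1·x_1 + p_2·(2/5)·x_1 = M, so (5·p_1 + 2·p_2)·x_1 = 5·M.
Demand: x_1*(p_1,p_2,M) = 5·M/(5·p_1 + 2·p_2), x_2* = 2·M/(5·p_1 + 2·p_2).
Here 5·2 + 2·13 = 36, giving x_1* = 7.6389 and x_2* = 3.0556.
Expenditure on x_1: 2·7.6389 = 15.2778; share = 0.2778.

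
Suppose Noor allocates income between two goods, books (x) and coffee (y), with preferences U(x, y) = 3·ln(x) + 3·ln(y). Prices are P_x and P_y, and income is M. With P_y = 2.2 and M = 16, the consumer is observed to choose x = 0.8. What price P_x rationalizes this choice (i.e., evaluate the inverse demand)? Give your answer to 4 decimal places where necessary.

Tangency: MRS = y/x = P_x/P_y.
So 3·P_y·y = 3·P_x·x; combined with the budget, a share 0.5 of income goes to x.
Demand: x*(P_x,P_y,M) = 0.5·M/P_x and y* = 0.5·M/P_y.
Set x* = 0.8 in the demand function and solve for P_x: P_x = 10.

P_x = 10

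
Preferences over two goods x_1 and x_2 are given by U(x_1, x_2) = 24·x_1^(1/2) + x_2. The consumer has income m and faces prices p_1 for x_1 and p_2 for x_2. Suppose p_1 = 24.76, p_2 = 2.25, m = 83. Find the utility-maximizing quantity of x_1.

Utility is quasi-linear in x_2; the FOC for x_1 is 12/√x_1 = p_1/p_2.
Thus x_1* = (12·p_2/p_1)² — independent of m — with the rest of income spent on x_2.
Plugging in: x_1* = (12·2.25/24.76)² = 1.1891.

x_1* = 1.1891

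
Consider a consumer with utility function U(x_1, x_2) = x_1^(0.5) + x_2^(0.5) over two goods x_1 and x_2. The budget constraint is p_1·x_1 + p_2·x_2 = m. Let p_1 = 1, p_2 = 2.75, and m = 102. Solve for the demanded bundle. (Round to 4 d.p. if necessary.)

MRS = MU_x_1/MU_x_2 = (x_2/x_1)^(0.5). Set equal to p_1/p_2.
Solve for the ratio: x_2/x_1 = [p_1/p_2]^(2).
With the ratio pinned down, the budget gives x_1* = m/(p_1 + p_2·(x_2/x_1)) and x_2* = (x_2/x_1)·x_1*.
Numerically x_2/x_1 = 0.132231, so x_1* = 102/(1 + 2.75·0.132231) = 74.8 and x_2* = 0.132231·74.8 = 9.8909.

x_1* = 74.8, x_2* = 9.8909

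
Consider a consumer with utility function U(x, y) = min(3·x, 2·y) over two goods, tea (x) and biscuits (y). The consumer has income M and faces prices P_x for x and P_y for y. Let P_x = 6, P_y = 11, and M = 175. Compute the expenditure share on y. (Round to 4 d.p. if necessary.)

share on y = 0.7333

With perfect complements, no substitution: consume in ratio x:y = 2:3.
Budget: P_x·x + P_y·(3/2)·x = M, so (2·P_x + 3·P_y)·x = 2·M.
Demand: x*(P_x,P_y,M) = 2·M/(2·P_x + 3·P_y), y* = 3·M/(2·P_x + 3·P_y).
Here 2·6 + 3·11 = 45, giving x* = 7.7778 and y* = 11.6667.
Expenditure on y: 11·11.6667 = 128.3333; share = 0.7333.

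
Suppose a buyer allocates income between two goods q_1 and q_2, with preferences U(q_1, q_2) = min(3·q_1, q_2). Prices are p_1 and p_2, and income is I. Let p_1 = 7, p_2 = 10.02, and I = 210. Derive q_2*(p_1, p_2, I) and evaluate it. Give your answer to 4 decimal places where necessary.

q_2* = 16.9995

Leontief preferences: the optimum is at the kink where q_1/1 = q_2/3, i.e. q_2 = 3·q_1.
Budget: p_1·q_1 + p_2·3·q_1 = I, so (p_1 + 3·p_2)·q_1 = I.
Demand: q_1*(p_1,p_2,I) = I/(p_1 + 3·p_2), q_2* = 3·I/(p_1 + 3·p_2).
Here 7 + 3·10.02 = 37.06, giving q_2* = 16.9995.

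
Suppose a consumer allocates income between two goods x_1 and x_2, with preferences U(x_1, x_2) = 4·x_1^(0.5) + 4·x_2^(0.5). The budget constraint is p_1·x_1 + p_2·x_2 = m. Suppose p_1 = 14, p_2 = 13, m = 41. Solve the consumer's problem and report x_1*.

From the CES first-order condition, (x_2/x_1)^(0.5) = p_1/p_2.
Solve for the ratio: x_2/x_1 = [p_1/p_2]^(2).
Substitute x_2 = (x_2/x_1)·x_1 into the budget: x_1* = m/(p_1 + p_2·(x_2/x_1)).
Numerically x_2/x_1 = 1.159763, so x_1* = 41/(14 + 13·1.159763) = 1.4101.

x_1* = 1.4101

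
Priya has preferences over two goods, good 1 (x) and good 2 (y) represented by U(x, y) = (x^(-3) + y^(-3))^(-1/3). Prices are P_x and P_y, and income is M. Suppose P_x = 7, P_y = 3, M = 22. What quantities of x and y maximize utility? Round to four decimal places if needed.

x* = 2.0546, y* = 2.5393

MRS = MU_x/MU_y = (y/x)^(4). Set equal to P_x/P_y.
Solve for the ratio: y/x = [P_x/P_y]^(0.25).
With the ratio pinned down, the budget gives x* = M/(P_x + P_y·(y/x)) and y* = (y/x)·x*.
Numerically y/x = 1.235931, so x* = 22/(7 + 3·1.235931) = 2.0546 and y* = 1.235931·2.0546 = 2.5393.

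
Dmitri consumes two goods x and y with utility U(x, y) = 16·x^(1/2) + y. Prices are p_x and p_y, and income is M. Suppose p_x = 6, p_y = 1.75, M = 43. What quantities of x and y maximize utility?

Set MRS = p_x/p_y: 8·x^(−1/2) = p_x/p_y.
Solve: √x = 8·p_y/p_x, so x*(p_x,p_y) = (8·p_y/p_x)², and y* = (M − p_x·x*)/p_y.
Plugging in: x* = (8·1.75/6)² = 5.4444, y* = 5.9048.

x* = 5.4444, y* = 5.9048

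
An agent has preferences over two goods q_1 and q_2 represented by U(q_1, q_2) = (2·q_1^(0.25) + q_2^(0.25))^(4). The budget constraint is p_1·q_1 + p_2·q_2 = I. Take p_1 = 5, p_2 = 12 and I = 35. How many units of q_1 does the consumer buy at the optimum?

q_1* = 5.3995

Numerically q_2/q_1 = 0.123503, so q_1* = 35/(5 + 12·0.123503) = 5.3995.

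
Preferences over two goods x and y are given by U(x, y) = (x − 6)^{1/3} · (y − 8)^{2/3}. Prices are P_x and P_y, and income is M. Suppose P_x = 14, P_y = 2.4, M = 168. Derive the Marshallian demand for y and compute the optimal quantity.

This is Cobb-Douglas in (x−6, y−8): tangency gives 1/3·P_y·(y−8) = 2/3·P_x·(x−6).
After buying the subsistence bundle (6, 8), a share 1/3 of the remaining income goes to x: x* = 6 + 1/3·(M − 6P_x − 8P_y)/P_x.
Discretionary income = 168 − 6·14 − 8·2.4 = 64.8; y* = 8 + 2/3·64.8/2.4 = 26.

y* = 26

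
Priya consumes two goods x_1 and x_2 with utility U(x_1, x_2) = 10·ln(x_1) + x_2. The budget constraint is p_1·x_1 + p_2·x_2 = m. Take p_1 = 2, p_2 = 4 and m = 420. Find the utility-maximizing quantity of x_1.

MU_x_1 = 10/x_1, MU_x_2 = 1. Tangency: 10/x_1 = p_1/p_2.
So x_1*(p_1,p_2) = 10·p_2/p_1, independent of income; and x_2* = (m − 10·p_2)/p_2.
At the given prices: x_1* = 10·4/2 = 20.

x_1* = 20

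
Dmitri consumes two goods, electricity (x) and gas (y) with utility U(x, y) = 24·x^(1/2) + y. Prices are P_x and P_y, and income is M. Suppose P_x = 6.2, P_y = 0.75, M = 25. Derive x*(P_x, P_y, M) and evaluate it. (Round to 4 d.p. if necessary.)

x* = 2.1072

Utility is quasi-linear in y; the FOC for x is 12/√x = P_x/P_y.
Thus x* = (12·P_y/P_x)² — independent of M — with the rest of income spent on y.
Plugging in: x* = (12·0.75/6.2)² = 2.1072.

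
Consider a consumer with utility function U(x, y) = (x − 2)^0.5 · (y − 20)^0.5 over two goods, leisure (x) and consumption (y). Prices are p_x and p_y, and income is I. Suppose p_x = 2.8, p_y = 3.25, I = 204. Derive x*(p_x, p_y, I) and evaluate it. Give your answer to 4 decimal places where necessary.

x* = 25.8214

Let x' = x−2, y' = y−20. MRS = y'/x' = p_x/p_y.
Substituting into the budget: x* = 2 + 0.5·(I − 2·p_x − 20·p_y)/p_x, and y* = 20 + 0.5·(…)/p_y.
Discretionary income = 204 − 2·2.8 − 20·3.25 = 133.4; x* = 2 + 0.5·133.4/2.8 = 25.8214.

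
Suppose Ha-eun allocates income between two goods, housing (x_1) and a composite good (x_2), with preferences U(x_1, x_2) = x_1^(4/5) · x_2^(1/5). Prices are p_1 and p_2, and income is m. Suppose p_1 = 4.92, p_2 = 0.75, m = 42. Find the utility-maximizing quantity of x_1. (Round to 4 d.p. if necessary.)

Tangency: MRS = 4·x_2/x_1 = p_1/p_2.
So 0.8·p_2·x_2 = 0.2·p_1·x_1; combined with the budget, a share 0.8 of income goes to x_1.
Demand: x_1*(p_1,p_2,m) = 0.8·m/p_1 and x_2* = 0.2·m/p_2.
At p_1=4.92, p_2=0.75, m=42: x_1* = 0.8·42/4.92 = 6.8293.

x_1* = 6.8293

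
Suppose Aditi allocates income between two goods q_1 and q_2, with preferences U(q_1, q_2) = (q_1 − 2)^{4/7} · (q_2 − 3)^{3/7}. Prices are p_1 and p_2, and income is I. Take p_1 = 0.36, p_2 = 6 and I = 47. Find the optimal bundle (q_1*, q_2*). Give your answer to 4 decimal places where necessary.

q_1* = 46.8889, q_2* = 5.02

MRS = (4/3)·(q_2−3)/(q_1−2). Tangency with p_1/p_2 gives q_2−3 = (3/4)·(p_1/p_2)·(q_1−2).
After buying the subsistence bundle (2, 3), a share 4/7 of the remaining income goes to q_1: q_1* = 2 + 4/7·(I − 2p_1 − 3p_2)/p_1.
Discretionary income = 47 − 2·0.36 − 3·6 = 28.28; q_1* = 2 + 4/7·28.28/0.36 = 46.8889; q_2* = 3 + 3/7·28.28/6 = 5.02.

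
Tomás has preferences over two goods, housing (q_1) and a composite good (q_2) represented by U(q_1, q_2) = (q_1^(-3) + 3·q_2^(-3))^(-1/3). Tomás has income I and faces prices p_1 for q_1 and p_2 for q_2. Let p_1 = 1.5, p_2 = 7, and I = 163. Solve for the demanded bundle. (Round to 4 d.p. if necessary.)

From the CES first-order condition, (1/3)·(q_2/q_1)^(4) = p_1/p_2.
Hence q_2/q_1 = (3·p_1/p_2)^(1/(4)), i.e. raised to the 0.25 power.
Substitute q_2 = (q_2/q_1)·q_1 into the budget: q_1* = I/(p_1 + p_2·(q_2/q_1)).
Numerically q_2/q_1 = 0.895424, so q_1* = 163/(1.5 + 7·0.895424) = 20.9836 and q_2* = 0.895424·20.9836 = 18.7892.

q_1* = 20.9836, q_2* = 18.7892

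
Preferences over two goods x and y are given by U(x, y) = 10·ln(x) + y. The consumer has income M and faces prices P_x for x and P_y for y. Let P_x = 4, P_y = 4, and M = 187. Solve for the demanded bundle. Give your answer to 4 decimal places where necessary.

Set MRS = P_x/P_y: (10/x)/1 = P_x/P_y.
So x*(P_x,P_y) = 10·P_y/P_x, independent of income; and y* = (M − 10·P_y)/P_y.
At the given prices: x* = 10·4/4 = 10, and y* = 36.75.

x* = 10, y* = 36.75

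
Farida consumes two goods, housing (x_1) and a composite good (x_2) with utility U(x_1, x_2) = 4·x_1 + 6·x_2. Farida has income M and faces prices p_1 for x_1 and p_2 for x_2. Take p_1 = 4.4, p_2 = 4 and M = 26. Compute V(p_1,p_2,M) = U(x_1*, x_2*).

V = 39

Linear utility — the consumer picks whichever good has higher MU/price: 4/4.4 = 0.9091 vs 6/4 = 1.5.
x_2 gives more utility per dollar, so spend all income on x_2: x_2* = M/p_2, x_1* = 0.
Numerically: x_1* = 0, x_2* = 6.5.
Utility at the optimum: U(0, 6.5) = 39.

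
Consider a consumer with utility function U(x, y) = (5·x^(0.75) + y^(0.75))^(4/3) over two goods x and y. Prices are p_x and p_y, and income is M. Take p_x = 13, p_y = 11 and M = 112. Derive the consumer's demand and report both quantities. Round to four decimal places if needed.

x* = 8.5927, y* = 0.0268

From the CES first-order condition, 5·(y/x)^(0.25) = p_x/p_y.
Hence y/x = ((1/5)·p_x/p_y)^(1/(0.25)), i.e. raised to the 4 power.
With the ratio pinned down, the budget gives x* = M/(p_x + p_y·(y/x)) and y* = (y/x)·x*.
Numerically y/x = 0.003121, so x* = 112/(13 + 11·0.003121) = 8.5927 and y* = 0.003121·8.5927 = 0.0268.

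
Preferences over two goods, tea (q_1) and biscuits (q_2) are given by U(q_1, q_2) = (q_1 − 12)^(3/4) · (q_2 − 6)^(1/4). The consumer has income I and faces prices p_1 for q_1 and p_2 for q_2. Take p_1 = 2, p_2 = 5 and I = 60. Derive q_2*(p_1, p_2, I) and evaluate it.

q_2* = 6.3

MRS = 3·(q_2−6)/(q_1−12). Tangency with p_1/p_2 gives q_2−6 = (1/3)·(p_1/p_2)·(q_1−12).
Substituting into the budget: q_1* = 12 + 0.75·(I − 12·p_1 − 6·p_2)/p_1, and q_2* = 6 + 0.25·(…)/p_2.
Discretionary income = 60 − 12·2 − 6·5 = 6; q_2* = 6 + 0.25·6/5 = 6.3.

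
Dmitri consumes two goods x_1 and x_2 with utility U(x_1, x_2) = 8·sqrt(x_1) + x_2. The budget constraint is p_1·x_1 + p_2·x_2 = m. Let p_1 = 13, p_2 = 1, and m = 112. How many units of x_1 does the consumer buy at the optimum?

x_1* = 0.0947

Utility is quasi-linear in x_2; the FOC for x_1 is 4/√x_1 = p_1/p_2.
Solve: √x_1 = 4·p_2/p_1, so x_1*(p_1,p_2) = (4·p_2/p_1)², and x_2* = (m − p_1·x_1*)/p_2.
Plugging in: x_1* = (4·1/13)² = 0.0947.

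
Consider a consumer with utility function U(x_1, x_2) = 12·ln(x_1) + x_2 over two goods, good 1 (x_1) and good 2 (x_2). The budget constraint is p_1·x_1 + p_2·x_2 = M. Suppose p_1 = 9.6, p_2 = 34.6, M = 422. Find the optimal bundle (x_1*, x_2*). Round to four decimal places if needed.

x_1* = 43.25, x_2* = 0.1965

Set MRS = p_1/p_2: (12/x_1)/1 = p_1/p_2.
So x_1*(p_1,p_2) = 12·p_2/p_1, independent of income; and x_2* = (M − 12·p_2)/p_2.
At the given prices: x_1* = 12·34.6/9.6 = 43.25, and x_2* = 0.1965.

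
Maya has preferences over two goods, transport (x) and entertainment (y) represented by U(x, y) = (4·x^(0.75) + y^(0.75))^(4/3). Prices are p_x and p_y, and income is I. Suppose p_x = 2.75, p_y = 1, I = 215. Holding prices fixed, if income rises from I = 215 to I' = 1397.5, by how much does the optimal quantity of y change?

Δy* = 88.846

MU_x ∝ 4·x^(-0.25), MU_y ∝ y^(-0.25), so MRS = 4·(y/x)^(0.25) = p_x/p_y.
Solve for the ratio: y/x = [(1/4)·p_x/p_y]^(4).
Substitute y = (y/x)·x into the budget: x* = I/(p_x + p_y·(y/x)).
Numerically y/x = 0.223404, so x* = 215/(2.75 + 1·0.223404) = 72.3077 and y* = 0.223404·72.3077 = 16.1538.
At I' = 1397.5: y* = 104.9999. Change: 104.9999 − 16.1538 = 88.846.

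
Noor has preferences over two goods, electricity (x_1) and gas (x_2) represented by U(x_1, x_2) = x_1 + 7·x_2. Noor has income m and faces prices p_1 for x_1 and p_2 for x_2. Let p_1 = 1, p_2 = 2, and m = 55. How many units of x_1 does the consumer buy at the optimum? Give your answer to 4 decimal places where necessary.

x_1* = 0

Linear utility — the consumer picks whichever good has higher MU/price: 1/1 = 1 vs 7/2 = 3.5.
x_2 gives more utility per dollar, so spend all income on x_2: x_2* = m/p_2, x_1* = 0.
Numerically: x_1* = 0, x_2* = 27.5.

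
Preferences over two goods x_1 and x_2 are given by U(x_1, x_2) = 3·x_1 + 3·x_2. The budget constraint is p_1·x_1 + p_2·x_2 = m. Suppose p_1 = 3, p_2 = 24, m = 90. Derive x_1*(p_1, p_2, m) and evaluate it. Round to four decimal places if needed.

x_1* = 30

Linear utility — the consumer picks whichever good has higher MU/price: 3/3 = 1 vs 3/24 = 0.125.
x_1 gives more utility per dollar, so spend all income on x_1: x_1* = m/p_1, x_2* = 0.
Numerically: x_1* = 30, x_2* = 0.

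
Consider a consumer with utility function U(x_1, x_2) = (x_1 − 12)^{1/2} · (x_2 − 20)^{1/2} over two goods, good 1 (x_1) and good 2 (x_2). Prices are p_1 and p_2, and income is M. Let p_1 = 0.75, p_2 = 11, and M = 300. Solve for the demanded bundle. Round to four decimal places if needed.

MRS = (x_2−20)/(x_1−12). Tangency with p_1/p_2 gives x_2−20 = (p_1/p_2)·(x_1−12).
Substituting into the budget: x_1* = 12 + 0.5·(M − 12·p_1 − 20·p_2)/p_1, and x_2* = 20 + 0.5·(…)/p_2.
Discretionary income = 300 − 12·0.75 − 20·11 = 71; x_1* = 12 + 0.5·71/0.75 = 59.3333; x_2* = 20 + 0.5·71/11 = 23.2273.

x_1* = 59.3333, x_2* = 23.2273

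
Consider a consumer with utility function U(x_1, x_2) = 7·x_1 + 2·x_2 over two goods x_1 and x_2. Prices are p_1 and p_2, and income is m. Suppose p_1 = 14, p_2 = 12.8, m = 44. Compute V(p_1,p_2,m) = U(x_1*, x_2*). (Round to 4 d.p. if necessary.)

x_1 gives more utility per dollar, so spend all income on x_1: x_1* = m/p_1, x_2* = 0.
Numerically: x_1* = 3.1429, x_2* = 0.
Utility at the optimum: U(3.1429, 0) = 22.

V = 22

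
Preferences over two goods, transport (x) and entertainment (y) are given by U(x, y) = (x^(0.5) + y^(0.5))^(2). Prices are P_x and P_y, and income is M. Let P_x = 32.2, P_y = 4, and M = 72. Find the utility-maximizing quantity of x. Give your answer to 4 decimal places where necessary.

With the ratio pinned down, the budget gives x* = M/(P_x + P_y·(y/x)) and y* = (y/x)·x*.
Numerically y/x = 64.8025, so x* = 72/(32.2 + 4·64.8025) = 0.2471.

x* = 0.2471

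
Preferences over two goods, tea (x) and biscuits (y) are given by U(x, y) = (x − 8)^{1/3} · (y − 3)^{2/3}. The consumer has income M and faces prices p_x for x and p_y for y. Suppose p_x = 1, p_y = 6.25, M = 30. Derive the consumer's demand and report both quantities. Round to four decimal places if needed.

Discretionary income = 30 − 8·1 − 3·6.25 = 3.25; x* = 8 + 1/3·3.25/1 = 9.0833; y* = 3 + 2/3·3.25/6.25 = 3.3467.

x* = 9.0833, y* = 3.3467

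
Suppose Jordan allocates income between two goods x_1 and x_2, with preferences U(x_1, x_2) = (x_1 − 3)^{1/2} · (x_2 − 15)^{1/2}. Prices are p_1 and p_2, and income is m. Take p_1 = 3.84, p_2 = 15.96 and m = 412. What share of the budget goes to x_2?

share on x_2 = 0.7766

This is Cobb-Douglas in (x_1−3, x_2−15): tangency gives 0.5·p_2·(x_2−15) = 0.5·p_1·(x_1−3).
Substituting into the budget: x_1* = 3 + 0.5·(m − 3·p_1 − 15·p_2)/p_1, and x_2* = 15 + 0.5·(…)/p_2.
Discretionary income = 412 − 3·3.84 − 15·15.96 = 161.08; x_1* = 3 + 0.5·161.08/3.84 = 23.974; x_2* = 15 + 0.5·161.08/15.96 = 20.0464.
Expenditure on x_2: 15.96·20.0464 = 319.94; share = 0.7766.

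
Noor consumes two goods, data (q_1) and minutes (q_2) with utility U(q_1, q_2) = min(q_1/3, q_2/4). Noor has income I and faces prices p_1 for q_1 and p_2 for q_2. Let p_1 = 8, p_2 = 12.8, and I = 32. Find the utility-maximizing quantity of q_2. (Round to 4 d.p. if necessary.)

Leontief preferences: the optimum is at the kink where q_1/3 = q_2/4, i.e. q_2 = (4/3)·q_1.
Budget: p_1·q_1 + p_2·(4/3)·q_1 = I, so (3·p_1 + 4·p_2)·q_1 = 3·I.
Demand: q_1*(p_1,p_2,I) = 3·I/(3·p_1 + 4·p_2), q_2* = 4·I/(3·p_1 + 4·p_2).
Here 3·8 + 4·12.8 = 75.2, giving q_2* = 1.7021.

q_2* = 1.7021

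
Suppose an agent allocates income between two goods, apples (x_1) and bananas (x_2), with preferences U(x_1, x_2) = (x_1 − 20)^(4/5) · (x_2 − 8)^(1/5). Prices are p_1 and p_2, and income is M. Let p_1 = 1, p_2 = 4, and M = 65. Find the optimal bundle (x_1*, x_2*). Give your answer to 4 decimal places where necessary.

Discretionary income = 65 − 20·1 − 8·4 = 13; x_1* = 20 + 0.8·13/1 = 30.4; x_2* = 8 + 0.2·13/4 = 8.65.

x_1* = 30.4, x_2* = 8.65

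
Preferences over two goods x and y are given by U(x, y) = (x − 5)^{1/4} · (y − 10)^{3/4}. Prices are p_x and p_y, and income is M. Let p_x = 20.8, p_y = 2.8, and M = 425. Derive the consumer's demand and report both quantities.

After buying the subsistence bundle (5, 10), a share 0.25 of the remaining income goes to x: x* = 5 + 0.25·(M − 5p_x − 10p_y)/p_x.
Discretionary income = 425 − 5·20.8 − 10·2.8 = 293; x* = 5 + 0.25·293/20.8 = 8.5216; y* = 10 + 0.75·293/2.8 = 88.4821.

x* = 8.5216, y* = 88.4821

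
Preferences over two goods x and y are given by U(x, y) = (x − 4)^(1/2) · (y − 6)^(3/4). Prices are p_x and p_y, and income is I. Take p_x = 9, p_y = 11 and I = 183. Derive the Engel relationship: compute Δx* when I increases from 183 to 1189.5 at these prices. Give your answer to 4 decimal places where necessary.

Let x' = x−4, y' = y−6. MRS = (2/3)·y'/x' = p_x/p_y.
Substituting into the budget: x* = 4 + 0.4·(I − 4·p_x − 6·p_y)/p_x, and y* = 6 + 0.6·(…)/p_y.
Discretionary income = 183 − 4·9 − 6·11 = 81; x* = 4 + 0.4·81/9 = 7.6.
At I' = 1189.5: x* = 52.3333. Change: 52.3333 − 7.6 = 44.7333.

Δx* = 44.7333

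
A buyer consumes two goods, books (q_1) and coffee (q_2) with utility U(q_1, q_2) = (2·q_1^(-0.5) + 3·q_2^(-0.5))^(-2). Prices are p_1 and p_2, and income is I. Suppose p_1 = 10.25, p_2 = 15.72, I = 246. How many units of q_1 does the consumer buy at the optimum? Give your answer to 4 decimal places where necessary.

q_1* = 9.5574

From the CES first-order condition, (2/3)·(q_2/q_1)^(1.5) = p_1/p_2.
Hence q_2/q_1 = ((3/2)·p_1/p_2)^(1/(1.5)), i.e. raised to the 2/3 power.
Substitute q_2 = (q_2/q_1)·q_1 into the budget: q_1* = I/(p_1 + p_2·(q_2/q_1)).
Numerically q_2/q_1 = 0.985315, so q_1* = 246/(10.25 + 15.72·0.985315) = 9.5574.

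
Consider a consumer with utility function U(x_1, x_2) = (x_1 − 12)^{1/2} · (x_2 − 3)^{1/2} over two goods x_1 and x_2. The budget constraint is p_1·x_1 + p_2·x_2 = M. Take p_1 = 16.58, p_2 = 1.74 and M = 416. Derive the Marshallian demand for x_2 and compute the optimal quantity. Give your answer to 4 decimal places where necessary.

This is Cobb-Douglas in (x_1−12, x_2−3): tangency gives 0.5·p_2·(x_2−3) = 0.5·p_1·(x_1−12).
Substituting into the budget: x_1* = 12 + 0.5·(M − 12·p_1 − 3·p_2)/p_1, and x_2* = 3 + 0.5·(…)/p_2.
Discretionary income = 416 − 12·16.58 − 3·1.74 = 211.82; x_2* = 3 + 0.5·211.82/1.74 = 63.8678.

x_2* = 63.8678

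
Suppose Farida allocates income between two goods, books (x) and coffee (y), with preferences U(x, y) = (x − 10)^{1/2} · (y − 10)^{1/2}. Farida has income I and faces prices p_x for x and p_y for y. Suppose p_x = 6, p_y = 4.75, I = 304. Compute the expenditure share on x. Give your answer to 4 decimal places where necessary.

share on x = 0.5206

This is Cobb-Douglas in (x−10, y−10): tangency gives 0.5·p_y·(y−10) = 0.5·p_x·(x−10).
Substituting into the budget: x* = 10 + 0.5·(I − 10·p_x − 10·p_y)/p_x, and y* = 10 + 0.5·(…)/p_y.
Discretionary income = 304 − 10·6 − 10·4.75 = 196.5; x* = 10 + 0.5·196.5/6 = 26.375; y* = 10 + 0.5·196.5/4.75 = 30.6842.
Expenditure on x: 6·26.375 = 158.25; share = 0.5206.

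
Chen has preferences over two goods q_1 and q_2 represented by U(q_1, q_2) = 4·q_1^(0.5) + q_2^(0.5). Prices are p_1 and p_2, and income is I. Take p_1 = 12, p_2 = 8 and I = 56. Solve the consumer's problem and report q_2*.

MU_q_1 ∝ 4·q_1^(-0.5), MU_q_2 ∝ q_2^(-0.5), so MRS = 4·(q_2/q_1)^(0.5) = p_1/p_2.
Hence q_2/q_1 = ((1/4)·p_1/p_2)^(1/(0.5)), i.e. raised to the 2 power.
Substitute q_2 = (q_2/q_1)·q_1 into the budget: q_1* = I/(p_1 + p_2·(q_2/q_1)).
Numerically q_2/q_1 = 0.140625, so q_1* = 56/(12 + 8·0.140625) = 4.2667 and q_2* = 0.140625·4.2667 = 0.6.

q_2* = 0.6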